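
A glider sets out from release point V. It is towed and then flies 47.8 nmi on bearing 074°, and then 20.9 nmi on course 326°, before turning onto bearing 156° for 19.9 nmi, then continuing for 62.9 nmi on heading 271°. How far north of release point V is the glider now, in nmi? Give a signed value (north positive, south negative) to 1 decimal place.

Leg 1 (074°, 47.8 nmi): east 47.8 sin 74° = 45.95, north 47.8 cos 74° = 13.18
Leg 2 (326°, 20.9 nmi): east 20.9 sin 326° = -11.69, north 20.9 cos 326° = 17.33
Leg 3 (156°, 19.9 nmi): east 19.9 sin 156° = 8.09, north 19.9 cos 156° = -18.18
Leg 4 (271°, 62.9 nmi): east 62.9 sin 271° = -62.89, north 62.9 cos 271° = 1.10
Net north component: 13.42 nmi.

13.4 nmi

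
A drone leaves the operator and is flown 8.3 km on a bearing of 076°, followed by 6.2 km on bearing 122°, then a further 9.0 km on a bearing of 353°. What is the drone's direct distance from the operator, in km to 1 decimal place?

Leg 1 (076°, 8.3 km): east 8.3 sin 76° = 8.05, north 8.3 cos 76° = 2.01
Leg 2 (122°, 6.2 km): east 6.2 sin 122° = 5.26, north 6.2 cos 122° = -3.29
Leg 3 (353°, 9.0 km): east 9.0 sin 353° = -1.10, north 9.0 cos 353° = 8.93
Net: 12.21 east, 7.66 north. Distance = √((12.21)² + (7.66)²) = 14.415 km.

14.4 km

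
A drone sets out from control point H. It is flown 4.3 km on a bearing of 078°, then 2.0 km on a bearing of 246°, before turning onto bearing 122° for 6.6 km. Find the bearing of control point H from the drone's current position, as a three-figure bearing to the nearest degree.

293°

Leg 1 (078°, 4.3 km): east 4.3 sin 78° = 4.21, north 4.3 cos 78° = 0.89
Leg 2 (246°, 2.0 km): east 2.0 sin 246° = -1.83, north 2.0 cos 246° = -0.81
Leg 3 (122°, 6.6 km): east 6.6 sin 122° = 5.60, north 6.6 cos 122° = -3.50
Net displacement: 7.98 east, -3.42 north. Direction back to start is (-7.98, 3.42): bearing = atan2(-7.98, 3.42) mod 360° = 293.19° ≈ 293°.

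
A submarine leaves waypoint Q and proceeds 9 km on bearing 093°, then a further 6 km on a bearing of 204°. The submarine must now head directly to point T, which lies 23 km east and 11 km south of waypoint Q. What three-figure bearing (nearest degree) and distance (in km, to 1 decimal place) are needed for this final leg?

107°, 17.2 km

Leg 1 (093°, 9 km): east 9 sin 93° = 8.99, north 9 cos 93° = -0.47
Leg 2 (204°, 6 km): east 6 sin 204° = -2.44, north 6 cos 204° = -5.48
Current position: (6.55, -5.95). Target: (23, -11). Remaining: Δeast = 16.45, Δnorth = -5.05.
Bearing = atan2(16.45, -5.05) mod 360° = 107.06°; distance = √((16.45)² + (-5.05)²) = 17.210 km.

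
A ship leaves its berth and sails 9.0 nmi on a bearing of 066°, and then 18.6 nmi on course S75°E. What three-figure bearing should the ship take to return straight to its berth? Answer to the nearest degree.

273°

Leg 1 (066°, 9.0 nmi): east 9.0 sin 66° = 8.22, north 9.0 cos 66° = 3.66
Leg 2 (S75°E, 18.6 nmi): east 18.6 sin 105° = 17.97, north 18.6 cos 105° = -4.81
Net displacement: 26.19 east, -1.15 north. Direction back to start is (-26.19, 1.15): bearing = atan2(-26.19, 1.15) mod 360° = 272.52° ≈ 273°.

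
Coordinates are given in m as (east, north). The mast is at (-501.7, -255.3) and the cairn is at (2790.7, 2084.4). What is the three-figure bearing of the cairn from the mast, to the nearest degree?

055°

Δeast = 2790.7 − -501.7 = 3292.40; Δnorth = 2084.4 − -255.3 = 2339.70.
Bearing = atan2(Δeast, Δnorth) mod 360° = 54.60° ≈ 055°.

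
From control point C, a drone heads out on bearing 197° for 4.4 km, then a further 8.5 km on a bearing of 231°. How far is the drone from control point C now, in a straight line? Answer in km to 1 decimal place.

Leg 1 (197°, 4.4 km): east 4.4 sin 197° = -1.29, north 4.4 cos 197° = -4.21
Leg 2 (231°, 8.5 km): east 8.5 sin 231° = -6.61, north 8.5 cos 231° = -5.35
Net: -7.89 east, -9.56 north. Distance = √((-7.89)² + (-9.56)²) = 12.394 km.

12.4 km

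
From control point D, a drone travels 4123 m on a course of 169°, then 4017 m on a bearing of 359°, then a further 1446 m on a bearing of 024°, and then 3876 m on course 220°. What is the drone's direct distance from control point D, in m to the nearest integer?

Leg 1 (169°, 4123 m): east 4123 sin 169° = 786.71, north 4123 cos 169° = -4047.25
Leg 2 (359°, 4017 m): east 4017 sin 359° = -70.11, north 4017 cos 359° = 4016.39
Leg 3 (024°, 1446 m): east 1446 sin 24° = 588.14, north 1446 cos 24° = 1320.99
Leg 4 (220°, 3876 m): east 3876 sin 220° = -2491.44, north 3876 cos 220° = -2969.19
Net: -1186.70 east, -1679.06 north. Distance = √((-1186.70)² + (-1679.06)²) = 2056.093 m.

2056 m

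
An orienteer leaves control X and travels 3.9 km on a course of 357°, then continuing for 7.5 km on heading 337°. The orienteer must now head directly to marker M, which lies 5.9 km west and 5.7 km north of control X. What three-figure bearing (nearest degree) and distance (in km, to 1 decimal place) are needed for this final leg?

208°, 5.8 km

Leg 1 (357°, 3.9 km): east 3.9 sin 357° = -0.20, north 3.9 cos 357° = 3.89
Leg 2 (337°, 7.5 km): east 7.5 sin 337° = -2.93, north 7.5 cos 337° = 6.90
Current position: (-3.13, 10.80). Target: (-5.9, 5.7). Remaining: Δeast = -2.77, Δnorth = -5.10.
Bearing = atan2(-2.77, -5.10) mod 360° = 208.48°; distance = √((-2.77)² + (-5.10)²) = 5.800 km.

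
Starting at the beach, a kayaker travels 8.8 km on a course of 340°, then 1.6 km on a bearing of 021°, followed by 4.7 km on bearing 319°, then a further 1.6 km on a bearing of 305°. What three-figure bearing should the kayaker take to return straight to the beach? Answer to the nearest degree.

154°

Leg 1 (340°, 8.8 km): east 8.8 sin 340° = -3.01, north 8.8 cos 340° = 8.27
Leg 2 (021°, 1.6 km): east 1.6 sin 21° = 0.57, north 1.6 cos 21° = 1.49
Leg 3 (319°, 4.7 km): east 4.7 sin 319° = -3.08, north 4.7 cos 319° = 3.55
Leg 4 (305°, 1.6 km): east 1.6 sin 305° = -1.31, north 1.6 cos 305° = 0.92
Net displacement: -6.83 east, 14.23 north. Direction back to start is (6.83, -14.23): bearing = atan2(6.83, -14.23) mod 360° = 154.36° ≈ 154°.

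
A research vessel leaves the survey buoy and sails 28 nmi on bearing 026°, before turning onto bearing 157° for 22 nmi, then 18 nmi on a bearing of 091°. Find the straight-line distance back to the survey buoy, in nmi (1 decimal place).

Leg 1 (026°, 28 nmi): east 28 sin 26° = 12.27, north 28 cos 26° = 25.17
Leg 2 (157°, 22 nmi): east 22 sin 157° = 8.60, north 22 cos 157° = -20.25
Leg 3 (091°, 18 nmi): east 18 sin 91° = 18.00, north 18 cos 91° = -0.31
Net: 38.87 east, 4.60 north. Distance = √((38.87)² + (4.60)²) = 39.139 nmi.

39.1 nmi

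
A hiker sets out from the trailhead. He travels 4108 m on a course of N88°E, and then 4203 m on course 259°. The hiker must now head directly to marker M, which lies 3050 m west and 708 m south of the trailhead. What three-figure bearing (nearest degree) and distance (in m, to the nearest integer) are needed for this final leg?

Leg 1 (N88°E, 4108 m): east 4108 sin 88° = 4105.50, north 4108 cos 88° = 143.37
Leg 2 (259°, 4203 m): east 4203 sin 259° = -4125.78, north 4203 cos 259° = -801.97
Current position: (-20.28, -658.60). Target: (-3050, -708). Remaining: Δeast = -3029.72, Δnorth = -49.40.
Bearing = atan2(-3029.72, -49.40) mod 360° = 269.07°; distance = √((-3029.72)² + (-49.40)²) = 3030.121 m.

269°, 3030 m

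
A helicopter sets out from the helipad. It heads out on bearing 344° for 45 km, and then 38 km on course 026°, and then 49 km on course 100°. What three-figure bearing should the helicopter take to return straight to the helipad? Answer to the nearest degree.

Leg 1 (344°, 45 km): east 45 sin 344° = -12.40, north 45 cos 344° = 43.26
Leg 2 (026°, 38 km): east 38 sin 26° = 16.66, north 38 cos 26° = 34.15
Leg 3 (100°, 49 km): east 49 sin 100° = 48.26, north 49 cos 100° = -8.51
Net displacement: 52.51 east, 68.90 north. Direction back to start is (-52.51, -68.90): bearing = atan2(-52.51, -68.90) mod 360° = 217.31° ≈ 217°.

217°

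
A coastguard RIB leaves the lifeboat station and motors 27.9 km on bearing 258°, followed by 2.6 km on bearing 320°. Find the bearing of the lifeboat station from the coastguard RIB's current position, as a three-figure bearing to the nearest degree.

Leg 1 (258°, 27.9 km): east 27.9 sin 258° = -27.29, north 27.9 cos 258° = -5.80
Leg 2 (320°, 2.6 km): east 2.6 sin 320° = -1.67, north 2.6 cos 320° = 1.99
Net displacement: -28.96 east, -3.81 north. Direction back to start is (28.96, 3.81): bearing = atan2(28.96, 3.81) mod 360° = 82.51° ≈ 083°.

083°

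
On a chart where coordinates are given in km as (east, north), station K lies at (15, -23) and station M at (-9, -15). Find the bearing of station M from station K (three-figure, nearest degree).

288°

Δeast = -9 − 15 = -24.00; Δnorth = -15 − -23 = 8.00.
Bearing = atan2(Δeast, Δnorth) mod 360° = 288.43° ≈ 288°.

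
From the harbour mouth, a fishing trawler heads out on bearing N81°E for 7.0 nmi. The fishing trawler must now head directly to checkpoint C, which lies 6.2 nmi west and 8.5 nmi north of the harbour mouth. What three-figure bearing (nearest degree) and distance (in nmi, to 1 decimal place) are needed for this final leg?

Leg 1 (N81°E, 7.0 nmi): east 7.0 sin 81° = 6.91, north 7.0 cos 81° = 1.10
Current position: (6.91, 1.10). Target: (-6.2, 8.5). Remaining: Δeast = -13.11, Δnorth = 7.40.
Bearing = atan2(-13.11, 7.40) mod 360° = 299.45°; distance = √((-13.11)² + (7.40)²) = 15.060 nmi.

299°, 15.1 nmi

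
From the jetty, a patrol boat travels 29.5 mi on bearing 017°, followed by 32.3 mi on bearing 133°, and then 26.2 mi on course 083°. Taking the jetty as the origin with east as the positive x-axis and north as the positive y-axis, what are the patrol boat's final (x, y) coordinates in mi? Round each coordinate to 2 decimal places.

Leg 1 (017°, 29.5 mi): east 29.5 sin 17° = 8.62, north 29.5 cos 17° = 28.21
Leg 2 (133°, 32.3 mi): east 32.3 sin 133° = 23.62, north 32.3 cos 133° = -22.03
Leg 3 (083°, 26.2 mi): east 26.2 sin 83° = 26.00, north 26.2 cos 83° = 3.19
Summing: 58.25 mi east, 9.38 mi north → (58.25, 9.38).

(58.25, 9.38)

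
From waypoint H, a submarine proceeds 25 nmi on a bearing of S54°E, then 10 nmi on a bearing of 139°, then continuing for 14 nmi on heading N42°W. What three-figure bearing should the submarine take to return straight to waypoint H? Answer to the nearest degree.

Leg 1 (S54°E, 25 nmi): east 25 sin 126° = 20.23, north 25 cos 126° = -14.69
Leg 2 (139°, 10 nmi): east 10 sin 139° = 6.56, north 10 cos 139° = -7.55
Leg 3 (N42°W, 14 nmi): east 14 sin 318° = -9.37, north 14 cos 318° = 10.40
Net displacement: 17.42 east, -11.84 north. Direction back to start is (-17.42, 11.84): bearing = atan2(-17.42, 11.84) mod 360° = 304.20° ≈ 304°.

304°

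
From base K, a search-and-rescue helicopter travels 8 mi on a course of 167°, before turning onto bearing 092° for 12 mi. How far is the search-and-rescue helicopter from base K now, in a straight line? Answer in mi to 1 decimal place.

Leg 1 (167°, 8 mi): east 8 sin 167° = 1.80, north 8 cos 167° = -7.79
Leg 2 (092°, 12 mi): east 12 sin 92° = 11.99, north 12 cos 92° = -0.42
Net: 13.79 east, -8.21 north. Distance = √((13.79)² + (-8.21)²) = 16.053 mi.

16.1 mi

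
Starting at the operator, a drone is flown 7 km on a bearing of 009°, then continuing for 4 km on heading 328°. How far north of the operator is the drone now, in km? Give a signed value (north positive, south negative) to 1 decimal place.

10.3 km

Leg 1 (009°, 7 km): east 7 sin 9° = 1.10, north 7 cos 9° = 6.91
Leg 2 (328°, 4 km): east 4 sin 328° = -2.12, north 4 cos 328° = 3.39
Net north component: 10.31 km.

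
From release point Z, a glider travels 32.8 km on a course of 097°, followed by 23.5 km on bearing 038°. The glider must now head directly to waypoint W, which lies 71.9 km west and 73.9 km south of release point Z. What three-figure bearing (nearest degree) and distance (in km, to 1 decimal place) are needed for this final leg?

Leg 1 (097°, 32.8 km): east 32.8 sin 97° = 32.56, north 32.8 cos 97° = -4.00
Leg 2 (038°, 23.5 km): east 23.5 sin 38° = 14.47, north 23.5 cos 38° = 18.52
Current position: (47.02, 14.52). Target: (-71.9, -73.9). Remaining: Δeast = -118.92, Δnorth = -88.42.
Bearing = atan2(-118.92, -88.42) mod 360° = 233.37°; distance = √((-118.92)² + (-88.42)²) = 148.193 km.

233°, 148.2 km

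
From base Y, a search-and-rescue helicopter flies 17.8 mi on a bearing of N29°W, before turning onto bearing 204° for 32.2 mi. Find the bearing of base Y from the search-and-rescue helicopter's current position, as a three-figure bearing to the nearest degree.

057°

Leg 1 (N29°W, 17.8 mi): east 17.8 sin 331° = -8.63, north 17.8 cos 331° = 15.57
Leg 2 (204°, 32.2 mi): east 32.2 sin 204° = -13.10, north 32.2 cos 204° = -29.42
Net displacement: -21.73 east, -13.85 north. Direction back to start is (21.73, 13.85): bearing = atan2(21.73, 13.85) mod 360° = 57.49° ≈ 057°.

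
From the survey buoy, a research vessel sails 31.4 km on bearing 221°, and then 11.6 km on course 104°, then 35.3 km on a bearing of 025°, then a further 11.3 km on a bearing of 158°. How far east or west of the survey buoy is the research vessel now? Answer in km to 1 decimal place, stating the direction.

Leg 1 (221°, 31.4 km): east 31.4 sin 221° = -20.60, north 31.4 cos 221° = -23.70
Leg 2 (104°, 11.6 km): east 11.6 sin 104° = 11.26, north 11.6 cos 104° = -2.81
Leg 3 (025°, 35.3 km): east 35.3 sin 25° = 14.92, north 35.3 cos 25° = 31.99
Leg 4 (158°, 11.3 km): east 11.3 sin 158° = 4.23, north 11.3 cos 158° = -10.48
Net east component: 9.81 km.

9.8 km east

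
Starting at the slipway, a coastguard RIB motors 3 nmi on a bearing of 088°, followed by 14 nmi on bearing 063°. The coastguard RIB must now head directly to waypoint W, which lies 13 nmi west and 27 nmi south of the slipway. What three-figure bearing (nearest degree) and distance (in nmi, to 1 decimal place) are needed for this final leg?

Leg 1 (088°, 3 nmi): east 3 sin 88° = 3.00, north 3 cos 88° = 0.10
Leg 2 (063°, 14 nmi): east 14 sin 63° = 12.47, north 14 cos 63° = 6.36
Current position: (15.47, 6.46). Target: (-13, -27). Remaining: Δeast = -28.47, Δnorth = -33.46.
Bearing = atan2(-28.47, -33.46) mod 360° = 220.40°; distance = √((-28.47)² + (-33.46)²) = 43.935 nmi.

220°, 43.9 nmi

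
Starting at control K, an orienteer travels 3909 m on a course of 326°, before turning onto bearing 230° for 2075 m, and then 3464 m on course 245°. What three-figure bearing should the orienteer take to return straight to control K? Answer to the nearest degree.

Leg 1 (326°, 3909 m): east 3909 sin 326° = -2185.89, north 3909 cos 326° = 3240.71
Leg 2 (230°, 2075 m): east 2075 sin 230° = -1589.54, north 2075 cos 230° = -1333.78
Leg 3 (245°, 3464 m): east 3464 sin 245° = -3139.45, north 3464 cos 245° = -1463.95
Net displacement: -6914.88 east, 442.97 north. Direction back to start is (6914.88, -442.97): bearing = atan2(6914.88, -442.97) mod 360° = 93.67° ≈ 094°.

094°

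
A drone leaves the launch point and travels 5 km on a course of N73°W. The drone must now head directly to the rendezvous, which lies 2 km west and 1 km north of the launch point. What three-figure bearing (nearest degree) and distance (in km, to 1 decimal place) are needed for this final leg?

Leg 1 (N73°W, 5 km): east 5 sin 287° = -4.78, north 5 cos 287° = 1.46
Current position: (-4.78, 1.46). Target: (-2, 1). Remaining: Δeast = 2.78, Δnorth = -0.46.
Bearing = atan2(2.78, -0.46) mod 360° = 99.43°; distance = √((2.78)² + (-0.46)²) = 2.820 km.

099°, 2.8 km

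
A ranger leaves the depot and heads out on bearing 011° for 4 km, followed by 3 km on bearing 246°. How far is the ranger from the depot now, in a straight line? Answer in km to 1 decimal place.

3.4 km

Leg 1 (011°, 4 km): east 4 sin 11° = 0.76, north 4 cos 11° = 3.93
Leg 2 (246°, 3 km): east 3 sin 246° = -2.74, north 3 cos 246° = -1.22
Net: -1.98 east, 2.71 north. Distance = √((-1.98)² + (2.71)²) = 3.352 km.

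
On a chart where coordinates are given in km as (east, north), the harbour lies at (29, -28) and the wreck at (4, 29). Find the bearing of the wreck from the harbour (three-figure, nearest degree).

Δeast = 4 − 29 = -25.00; Δnorth = 29 − -28 = 57.00.
Bearing = atan2(Δeast, Δnorth) mod 360° = 336.32° ≈ 336°.

336°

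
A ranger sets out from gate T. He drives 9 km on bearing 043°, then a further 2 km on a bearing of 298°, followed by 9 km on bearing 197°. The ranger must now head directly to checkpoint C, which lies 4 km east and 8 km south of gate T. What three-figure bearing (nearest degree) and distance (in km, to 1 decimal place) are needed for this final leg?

162°, 7.3 km

Leg 1 (043°, 9 km): east 9 sin 43° = 6.14, north 9 cos 43° = 6.58
Leg 2 (298°, 2 km): east 2 sin 298° = -1.77, north 2 cos 298° = 0.94
Leg 3 (197°, 9 km): east 9 sin 197° = -2.63, north 9 cos 197° = -8.61
Current position: (1.74, -1.09). Target: (4, -8). Remaining: Δeast = 2.26, Δnorth = -6.91.
Bearing = atan2(2.26, -6.91) mod 360° = 161.91°; distance = √((2.26)² + (-6.91)²) = 7.274 km.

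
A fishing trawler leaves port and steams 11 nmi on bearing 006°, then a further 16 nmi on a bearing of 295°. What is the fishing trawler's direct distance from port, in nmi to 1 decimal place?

Leg 1 (006°, 11 nmi): east 11 sin 6° = 1.15, north 11 cos 6° = 10.94
Leg 2 (295°, 16 nmi): east 16 sin 295° = -14.50, north 16 cos 295° = 6.76
Net: -13.35 east, 17.70 north. Distance = √((-13.35)² + (17.70)²) = 22.172 nmi.

22.2 nmi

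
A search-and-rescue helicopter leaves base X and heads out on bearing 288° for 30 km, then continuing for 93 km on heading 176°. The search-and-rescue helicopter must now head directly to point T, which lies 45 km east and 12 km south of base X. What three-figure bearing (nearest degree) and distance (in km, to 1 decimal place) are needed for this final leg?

043°, 98.0 km

Leg 1 (288°, 30 km): east 30 sin 288° = -28.53, north 30 cos 288° = 9.27
Leg 2 (176°, 93 km): east 93 sin 176° = 6.49, north 93 cos 176° = -92.77
Current position: (-22.04, -83.50). Target: (45, -12). Remaining: Δeast = 67.04, Δnorth = 71.50.
Bearing = atan2(67.04, 71.50) mod 360° = 43.16°; distance = √((67.04)² + (71.50)²) = 98.018 km.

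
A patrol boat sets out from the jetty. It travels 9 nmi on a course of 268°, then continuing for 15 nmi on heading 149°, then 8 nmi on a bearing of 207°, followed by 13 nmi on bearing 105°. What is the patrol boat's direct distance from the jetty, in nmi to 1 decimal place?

Leg 1 (268°, 9 nmi): east 9 sin 268° = -8.99, north 9 cos 268° = -0.31
Leg 2 (149°, 15 nmi): east 15 sin 149° = 7.73, north 15 cos 149° = -12.86
Leg 3 (207°, 8 nmi): east 8 sin 207° = -3.63, north 8 cos 207° = -7.13
Leg 4 (105°, 13 nmi): east 13 sin 105° = 12.56, north 13 cos 105° = -3.36
Net: 7.66 east, -23.66 north. Distance = √((7.66)² + (-23.66)²) = 24.872 nmi.

24.9 nmi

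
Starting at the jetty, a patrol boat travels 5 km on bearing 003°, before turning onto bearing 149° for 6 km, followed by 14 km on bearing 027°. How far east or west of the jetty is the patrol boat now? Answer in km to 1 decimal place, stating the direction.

Leg 1 (003°, 5 km): east 5 sin 3° = 0.26, north 5 cos 3° = 4.99
Leg 2 (149°, 6 km): east 6 sin 149° = 3.09, north 6 cos 149° = -5.14
Leg 3 (027°, 14 km): east 14 sin 27° = 6.36, north 14 cos 27° = 12.47
Net east component: 9.71 km.

9.7 km east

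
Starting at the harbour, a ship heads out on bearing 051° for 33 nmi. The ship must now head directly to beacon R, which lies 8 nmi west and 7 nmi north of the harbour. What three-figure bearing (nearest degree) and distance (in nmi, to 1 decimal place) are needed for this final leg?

Leg 1 (051°, 33 nmi): east 33 sin 51° = 25.65, north 33 cos 51° = 20.77
Current position: (25.65, 20.77). Target: (-8, 7). Remaining: Δeast = -33.65, Δnorth = -13.77.
Bearing = atan2(-33.65, -13.77) mod 360° = 247.75°; distance = √((-33.65)² + (-13.77)²) = 36.354 nmi.

248°, 36.4 nmi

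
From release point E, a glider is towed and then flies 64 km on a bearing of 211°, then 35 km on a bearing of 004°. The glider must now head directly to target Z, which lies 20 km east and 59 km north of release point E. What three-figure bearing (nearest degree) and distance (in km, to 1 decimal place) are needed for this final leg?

Leg 1 (211°, 64 km): east 64 sin 211° = -32.96, north 64 cos 211° = -54.86
Leg 2 (004°, 35 km): east 35 sin 4° = 2.44, north 35 cos 4° = 34.91
Current position: (-30.52, -19.94). Target: (20, 59). Remaining: Δeast = 50.52, Δnorth = 78.94.
Bearing = atan2(50.52, 78.94) mod 360° = 32.62°; distance = √((50.52)² + (78.94)²) = 93.726 km.

033°, 93.7 km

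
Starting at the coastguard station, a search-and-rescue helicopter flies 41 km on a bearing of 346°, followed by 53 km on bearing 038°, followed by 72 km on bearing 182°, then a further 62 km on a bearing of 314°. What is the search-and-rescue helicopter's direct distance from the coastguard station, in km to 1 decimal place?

58.0 km

Leg 1 (346°, 41 km): east 41 sin 346° = -9.92, north 41 cos 346° = 39.78
Leg 2 (038°, 53 km): east 53 sin 38° = 32.63, north 53 cos 38° = 41.76
Leg 3 (182°, 72 km): east 72 sin 182° = -2.51, north 72 cos 182° = -71.96
Leg 4 (314°, 62 km): east 62 sin 314° = -44.60, north 62 cos 314° = 43.07
Net: -24.40 east, 52.66 north. Distance = √((-24.40)² + (52.66)²) = 58.038 km.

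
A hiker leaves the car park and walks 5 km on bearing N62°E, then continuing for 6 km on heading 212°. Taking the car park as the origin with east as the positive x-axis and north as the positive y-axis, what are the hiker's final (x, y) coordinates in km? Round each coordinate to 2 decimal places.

Leg 1 (N62°E, 5 km): east 5 sin 62° = 4.41, north 5 cos 62° = 2.35
Leg 2 (212°, 6 km): east 6 sin 212° = -3.18, north 6 cos 212° = -5.09
Summing: 1.24 km east, -2.74 km north → (1.24, -2.74).

(1.24, -2.74)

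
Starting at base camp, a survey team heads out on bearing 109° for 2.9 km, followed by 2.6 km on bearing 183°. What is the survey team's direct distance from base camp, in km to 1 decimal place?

4.4 km

Leg 1 (109°, 2.9 km): east 2.9 sin 109° = 2.74, north 2.9 cos 109° = -0.94
Leg 2 (183°, 2.6 km): east 2.6 sin 183° = -0.14, north 2.6 cos 183° = -2.60
Net: 2.61 east, -3.54 north. Distance = √((2.61)² + (-3.54)²) = 4.396 km.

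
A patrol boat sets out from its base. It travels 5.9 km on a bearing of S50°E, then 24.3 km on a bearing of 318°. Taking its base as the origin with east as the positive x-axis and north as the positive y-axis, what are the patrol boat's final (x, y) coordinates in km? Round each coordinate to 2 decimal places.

(-11.74, 14.27)

Leg 1 (S50°E, 5.9 km): east 5.9 sin 130° = 4.52, north 5.9 cos 130° = -3.79
Leg 2 (318°, 24.3 km): east 24.3 sin 318° = -16.26, north 24.3 cos 318° = 18.06
Summing: -11.74 km east, 14.27 km north → (-11.74, 14.27).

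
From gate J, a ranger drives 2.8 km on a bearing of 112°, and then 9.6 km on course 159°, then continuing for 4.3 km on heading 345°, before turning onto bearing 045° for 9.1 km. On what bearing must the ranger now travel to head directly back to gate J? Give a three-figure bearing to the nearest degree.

Leg 1 (112°, 2.8 km): east 2.8 sin 112° = 2.60, north 2.8 cos 112° = -1.05
Leg 2 (159°, 9.6 km): east 9.6 sin 159° = 3.44, north 9.6 cos 159° = -8.96
Leg 3 (345°, 4.3 km): east 4.3 sin 345° = -1.11, north 4.3 cos 345° = 4.15
Leg 4 (045°, 9.1 km): east 9.1 sin 45° = 6.43, north 9.1 cos 45° = 6.43
Net displacement: 11.36 east, 0.58 north. Direction back to start is (-11.36, -0.58): bearing = atan2(-11.36, -0.58) mod 360° = 267.09° ≈ 267°.

267°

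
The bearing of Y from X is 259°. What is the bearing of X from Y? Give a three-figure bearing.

Back-bearing = 259° − 180° = 079°.

079°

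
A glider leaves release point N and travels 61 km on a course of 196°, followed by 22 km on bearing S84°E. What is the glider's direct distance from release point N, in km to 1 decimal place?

Leg 1 (196°, 61 km): east 61 sin 196° = -16.81, north 61 cos 196° = -58.64
Leg 2 (S84°E, 22 km): east 22 sin 96° = 21.88, north 22 cos 96° = -2.30
Net: 5.07 east, -60.94 north. Distance = √((5.07)² + (-60.94)²) = 61.147 km.

61.1 km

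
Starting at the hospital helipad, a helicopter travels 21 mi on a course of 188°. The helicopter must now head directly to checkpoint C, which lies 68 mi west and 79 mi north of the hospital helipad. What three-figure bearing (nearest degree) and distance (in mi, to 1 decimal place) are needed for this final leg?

Leg 1 (188°, 21 mi): east 21 sin 188° = -2.92, north 21 cos 188° = -20.80
Current position: (-2.92, -20.80). Target: (-68, 79). Remaining: Δeast = -65.08, Δnorth = 99.80.
Bearing = atan2(-65.08, 99.80) mod 360° = 326.89°; distance = √((-65.08)² + (99.80)²) = 119.140 mi.

327°, 119.1 mi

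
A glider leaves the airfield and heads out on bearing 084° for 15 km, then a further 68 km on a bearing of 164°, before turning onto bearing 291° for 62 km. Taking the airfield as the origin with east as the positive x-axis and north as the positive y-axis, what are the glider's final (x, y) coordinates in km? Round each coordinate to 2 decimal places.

(-24.22, -41.58)

Leg 1 (084°, 15 km): east 15 sin 84° = 14.92, north 15 cos 84° = 1.57
Leg 2 (164°, 68 km): east 68 sin 164° = 18.74, north 68 cos 164° = -65.37
Leg 3 (291°, 62 km): east 62 sin 291° = -57.88, north 62 cos 291° = 22.22
Summing: -24.22 km east, -41.58 km north → (-24.22, -41.58).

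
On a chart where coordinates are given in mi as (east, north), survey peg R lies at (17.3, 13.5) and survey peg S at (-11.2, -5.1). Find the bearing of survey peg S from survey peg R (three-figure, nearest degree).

237°

Δeast = -11.2 − 17.3 = -28.50; Δnorth = -5.1 − 13.5 = -18.60.
Bearing = atan2(Δeast, Δnorth) mod 360° = 236.87° ≈ 237°.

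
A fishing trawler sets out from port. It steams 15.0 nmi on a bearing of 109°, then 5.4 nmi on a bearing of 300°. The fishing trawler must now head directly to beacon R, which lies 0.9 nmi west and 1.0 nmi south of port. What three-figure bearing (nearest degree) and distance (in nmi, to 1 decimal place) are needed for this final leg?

Leg 1 (109°, 15.0 nmi): east 15.0 sin 109° = 14.18, north 15.0 cos 109° = -4.88
Leg 2 (300°, 5.4 nmi): east 5.4 sin 300° = -4.68, north 5.4 cos 300° = 2.70
Current position: (9.51, -2.18). Target: (-0.9, -1.0). Remaining: Δeast = -10.41, Δnorth = 1.18.
Bearing = atan2(-10.41, 1.18) mod 360° = 276.49°; distance = √((-10.41)² + (1.18)²) = 10.473 nmi.

276°, 10.5 nmi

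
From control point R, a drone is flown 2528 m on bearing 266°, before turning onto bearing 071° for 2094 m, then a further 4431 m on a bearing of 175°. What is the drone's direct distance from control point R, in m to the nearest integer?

3912 m

Leg 1 (266°, 2528 m): east 2528 sin 266° = -2521.84, north 2528 cos 266° = -176.34
Leg 2 (071°, 2094 m): east 2094 sin 71° = 1979.92, north 2094 cos 71° = 681.74
Leg 3 (175°, 4431 m): east 4431 sin 175° = 386.19, north 4431 cos 175° = -4414.14
Net: -155.74 east, -3908.74 north. Distance = √((-155.74)² + (-3908.74)²) = 3911.845 m.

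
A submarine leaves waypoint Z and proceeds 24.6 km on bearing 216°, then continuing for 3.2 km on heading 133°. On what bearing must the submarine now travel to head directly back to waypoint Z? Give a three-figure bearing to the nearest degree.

029°

Leg 1 (216°, 24.6 km): east 24.6 sin 216° = -14.46, north 24.6 cos 216° = -19.90
Leg 2 (133°, 3.2 km): east 3.2 sin 133° = 2.34, north 3.2 cos 133° = -2.18
Net displacement: -12.12 east, -22.08 north. Direction back to start is (12.12, 22.08): bearing = atan2(12.12, 22.08) mod 360° = 28.76° ≈ 029°.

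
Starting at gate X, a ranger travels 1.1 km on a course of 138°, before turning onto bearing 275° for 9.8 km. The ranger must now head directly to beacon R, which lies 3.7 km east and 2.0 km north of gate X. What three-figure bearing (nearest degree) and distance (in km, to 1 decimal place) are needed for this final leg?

081°, 12.9 km

Leg 1 (138°, 1.1 km): east 1.1 sin 138° = 0.74, north 1.1 cos 138° = -0.82
Leg 2 (275°, 9.8 km): east 9.8 sin 275° = -9.76, north 9.8 cos 275° = 0.85
Current position: (-9.03, 0.04). Target: (3.7, 2.0). Remaining: Δeast = 12.73, Δnorth = 1.96.
Bearing = atan2(12.73, 1.96) mod 360° = 81.23°; distance = √((12.73)² + (1.96)²) = 12.877 km.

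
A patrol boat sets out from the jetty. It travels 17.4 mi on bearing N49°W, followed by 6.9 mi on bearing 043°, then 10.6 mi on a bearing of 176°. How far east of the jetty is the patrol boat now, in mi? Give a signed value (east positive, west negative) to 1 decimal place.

-7.7 mi

Leg 1 (N49°W, 17.4 mi): east 17.4 sin 311° = -13.13, north 17.4 cos 311° = 11.42
Leg 2 (043°, 6.9 mi): east 6.9 sin 43° = 4.71, north 6.9 cos 43° = 5.05
Leg 3 (176°, 10.6 mi): east 10.6 sin 176° = 0.74, north 10.6 cos 176° = -10.57
Net east component: -7.69 mi.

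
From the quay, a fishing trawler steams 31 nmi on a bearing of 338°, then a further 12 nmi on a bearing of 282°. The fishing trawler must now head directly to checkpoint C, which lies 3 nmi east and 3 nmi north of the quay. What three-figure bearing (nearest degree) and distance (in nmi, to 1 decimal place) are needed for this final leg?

Leg 1 (338°, 31 nmi): east 31 sin 338° = -11.61, north 31 cos 338° = 28.74
Leg 2 (282°, 12 nmi): east 12 sin 282° = -11.74, north 12 cos 282° = 2.49
Current position: (-23.35, 31.24). Target: (3, 3). Remaining: Δeast = 26.35, Δnorth = -28.24.
Bearing = atan2(26.35, -28.24) mod 360° = 136.98°; distance = √((26.35)² + (-28.24)²) = 38.623 nmi.

137°, 38.6 nmi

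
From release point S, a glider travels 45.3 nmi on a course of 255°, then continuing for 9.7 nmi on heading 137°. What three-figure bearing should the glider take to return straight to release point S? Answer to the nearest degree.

Leg 1 (255°, 45.3 nmi): east 45.3 sin 255° = -43.76, north 45.3 cos 255° = -11.72
Leg 2 (137°, 9.7 nmi): east 9.7 sin 137° = 6.62, north 9.7 cos 137° = -7.09
Net displacement: -37.14 east, -18.82 north. Direction back to start is (37.14, 18.82): bearing = atan2(37.14, 18.82) mod 360° = 63.13° ≈ 063°.

063°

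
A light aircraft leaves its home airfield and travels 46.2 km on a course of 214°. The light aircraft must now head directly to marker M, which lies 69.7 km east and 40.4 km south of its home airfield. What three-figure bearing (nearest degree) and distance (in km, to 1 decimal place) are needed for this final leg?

091°, 95.6 km

Leg 1 (214°, 46.2 km): east 46.2 sin 214° = -25.83, north 46.2 cos 214° = -38.30
Current position: (-25.83, -38.30). Target: (69.7, -40.4). Remaining: Δeast = 95.53, Δnorth = -2.10.
Bearing = atan2(95.53, -2.10) mod 360° = 91.26°; distance = √((95.53)² + (-2.10)²) = 95.558 km.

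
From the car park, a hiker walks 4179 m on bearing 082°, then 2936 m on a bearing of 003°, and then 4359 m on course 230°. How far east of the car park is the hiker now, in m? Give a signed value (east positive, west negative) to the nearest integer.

953 m

Leg 1 (082°, 4179 m): east 4179 sin 82° = 4138.33, north 4179 cos 82° = 581.60
Leg 2 (003°, 2936 m): east 2936 sin 3° = 153.66, north 2936 cos 3° = 2931.98
Leg 3 (230°, 4359 m): east 4359 sin 230° = -3339.19, north 4359 cos 230° = -2801.91
Net east component: 952.80 m.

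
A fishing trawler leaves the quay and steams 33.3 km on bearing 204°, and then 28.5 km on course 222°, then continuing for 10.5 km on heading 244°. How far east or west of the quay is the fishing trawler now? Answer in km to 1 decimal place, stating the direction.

42.1 km west

Leg 1 (204°, 33.3 km): east 33.3 sin 204° = -13.54, north 33.3 cos 204° = -30.42
Leg 2 (222°, 28.5 km): east 28.5 sin 222° = -19.07, north 28.5 cos 222° = -21.18
Leg 3 (244°, 10.5 km): east 10.5 sin 244° = -9.44, north 10.5 cos 244° = -4.60
Net east component: -42.05 km.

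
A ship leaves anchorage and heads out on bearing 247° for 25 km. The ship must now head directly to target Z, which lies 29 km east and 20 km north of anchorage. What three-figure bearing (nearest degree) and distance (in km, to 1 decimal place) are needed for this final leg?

060°, 59.9 km

Leg 1 (247°, 25 km): east 25 sin 247° = -23.01, north 25 cos 247° = -9.77
Current position: (-23.01, -9.77). Target: (29, 20). Remaining: Δeast = 52.01, Δnorth = 29.77.
Bearing = atan2(52.01, 29.77) mod 360° = 60.22°; distance = √((52.01)² + (29.77)²) = 59.929 km.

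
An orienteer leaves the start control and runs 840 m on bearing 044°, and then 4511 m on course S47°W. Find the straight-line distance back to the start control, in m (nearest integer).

3672 m

Leg 1 (044°, 840 m): east 840 sin 44° = 583.51, north 840 cos 44° = 604.25
Leg 2 (S47°W, 4511 m): east 4511 sin 227° = -3299.14, north 4511 cos 227° = -3076.49
Net: -2715.62 east, -2472.25 north. Distance = √((-2715.62)² + (-2472.25)²) = 3672.414 m.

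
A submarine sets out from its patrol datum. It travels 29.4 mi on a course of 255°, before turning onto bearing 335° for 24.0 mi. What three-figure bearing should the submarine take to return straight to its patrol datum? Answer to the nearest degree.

110°

Leg 1 (255°, 29.4 mi): east 29.4 sin 255° = -28.40, north 29.4 cos 255° = -7.61
Leg 2 (335°, 24.0 mi): east 24.0 sin 335° = -10.14, north 24.0 cos 335° = 21.75
Net displacement: -38.54 east, 14.14 north. Direction back to start is (38.54, -14.14): bearing = atan2(38.54, -14.14) mod 360° = 110.15° ≈ 110°.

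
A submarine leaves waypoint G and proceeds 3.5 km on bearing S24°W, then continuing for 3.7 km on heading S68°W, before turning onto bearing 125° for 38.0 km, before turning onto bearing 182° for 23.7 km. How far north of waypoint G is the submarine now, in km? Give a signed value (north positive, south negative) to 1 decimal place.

Leg 1 (S24°W, 3.5 km): east 3.5 sin 204° = -1.42, north 3.5 cos 204° = -3.20
Leg 2 (S68°W, 3.7 km): east 3.7 sin 248° = -3.43, north 3.7 cos 248° = -1.39
Leg 3 (125°, 38.0 km): east 38.0 sin 125° = 31.13, north 38.0 cos 125° = -21.80
Leg 4 (182°, 23.7 km): east 23.7 sin 182° = -0.83, north 23.7 cos 182° = -23.69
Net north component: -50.06 km.

-50.1 km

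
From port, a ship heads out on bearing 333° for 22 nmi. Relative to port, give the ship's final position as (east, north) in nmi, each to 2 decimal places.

(-9.99, 19.60)

Leg 1 (333°, 22 nmi): east 22 sin 333° = -9.99, north 22 cos 333° = 19.60
Summing: -9.99 nmi east, 19.60 nmi north → (-9.99, 19.60).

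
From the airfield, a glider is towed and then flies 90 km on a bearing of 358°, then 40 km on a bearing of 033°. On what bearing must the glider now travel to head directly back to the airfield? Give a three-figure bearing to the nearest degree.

189°

Leg 1 (358°, 90 km): east 90 sin 358° = -3.14, north 90 cos 358° = 89.95
Leg 2 (033°, 40 km): east 40 sin 33° = 21.79, north 40 cos 33° = 33.55
Net displacement: 18.64 east, 123.49 north. Direction back to start is (-18.64, -123.49): bearing = atan2(-18.64, -123.49) mod 360° = 188.59° ≈ 189°.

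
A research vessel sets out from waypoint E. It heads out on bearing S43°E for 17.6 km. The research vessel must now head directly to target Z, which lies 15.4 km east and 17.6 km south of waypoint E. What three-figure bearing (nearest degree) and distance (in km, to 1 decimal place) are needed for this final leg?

Leg 1 (S43°E, 17.6 km): east 17.6 sin 137° = 12.00, north 17.6 cos 137° = -12.87
Current position: (12.00, -12.87). Target: (15.4, -17.6). Remaining: Δeast = 3.40, Δnorth = -4.73.
Bearing = atan2(3.40, -4.73) mod 360° = 144.31°; distance = √((3.40)² + (-4.73)²) = 5.822 km.

144°, 5.8 km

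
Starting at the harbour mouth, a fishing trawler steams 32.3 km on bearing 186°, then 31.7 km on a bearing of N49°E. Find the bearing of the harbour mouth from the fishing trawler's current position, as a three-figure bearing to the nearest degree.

299°

Leg 1 (186°, 32.3 km): east 32.3 sin 186° = -3.38, north 32.3 cos 186° = -32.12
Leg 2 (N49°E, 31.7 km): east 31.7 sin 49° = 23.92, north 31.7 cos 49° = 20.80
Net displacement: 20.55 east, -11.33 north. Direction back to start is (-20.55, 11.33): bearing = atan2(-20.55, 11.33) mod 360° = 298.86° ≈ 299°.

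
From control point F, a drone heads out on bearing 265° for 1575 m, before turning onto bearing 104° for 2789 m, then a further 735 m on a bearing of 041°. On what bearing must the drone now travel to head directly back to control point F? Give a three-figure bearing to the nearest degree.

279°

Leg 1 (265°, 1575 m): east 1575 sin 265° = -1569.01, north 1575 cos 265° = -137.27
Leg 2 (104°, 2789 m): east 2789 sin 104° = 2706.15, north 2789 cos 104° = -674.72
Leg 3 (041°, 735 m): east 735 sin 41° = 482.20, north 735 cos 41° = 554.71
Net displacement: 1619.35 east, -257.28 north. Direction back to start is (-1619.35, 257.28): bearing = atan2(-1619.35, 257.28) mod 360° = 279.03° ≈ 279°.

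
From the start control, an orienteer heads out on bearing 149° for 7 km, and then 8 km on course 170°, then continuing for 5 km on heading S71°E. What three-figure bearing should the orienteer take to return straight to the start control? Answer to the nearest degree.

328°

Leg 1 (149°, 7 km): east 7 sin 149° = 3.61, north 7 cos 149° = -6.00
Leg 2 (170°, 8 km): east 8 sin 170° = 1.39, north 8 cos 170° = -7.88
Leg 3 (S71°E, 5 km): east 5 sin 109° = 4.73, north 5 cos 109° = -1.63
Net displacement: 9.72 east, -15.51 north. Direction back to start is (-9.72, 15.51): bearing = atan2(-9.72, 15.51) mod 360° = 327.91° ≈ 328°.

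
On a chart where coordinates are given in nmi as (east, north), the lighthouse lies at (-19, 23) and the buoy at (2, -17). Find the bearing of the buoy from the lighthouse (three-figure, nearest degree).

Δeast = 2 − -19 = 21.00; Δnorth = -17 − 23 = -40.00.
Bearing = atan2(Δeast, Δnorth) mod 360° = 152.30° ≈ 152°.

152°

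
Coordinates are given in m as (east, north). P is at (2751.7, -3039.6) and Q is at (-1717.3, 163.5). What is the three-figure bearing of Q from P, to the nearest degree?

Δeast = -1717.3 − 2751.7 = -4469.00; Δnorth = 163.5 − -3039.6 = 3203.10.
Bearing = atan2(Δeast, Δnorth) mod 360° = 305.63° ≈ 306°.

306°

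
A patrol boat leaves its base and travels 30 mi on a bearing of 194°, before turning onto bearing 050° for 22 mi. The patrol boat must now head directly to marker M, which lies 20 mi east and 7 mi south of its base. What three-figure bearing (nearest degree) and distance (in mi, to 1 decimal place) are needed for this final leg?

053°, 13.1 mi

Leg 1 (194°, 30 mi): east 30 sin 194° = -7.26, north 30 cos 194° = -29.11
Leg 2 (050°, 22 mi): east 22 sin 50° = 16.85, north 22 cos 50° = 14.14
Current position: (9.60, -14.97). Target: (20, -7). Remaining: Δeast = 10.40, Δnorth = 7.97.
Bearing = atan2(10.40, 7.97) mod 360° = 52.56°; distance = √((10.40)² + (7.97)²) = 13.105 mi.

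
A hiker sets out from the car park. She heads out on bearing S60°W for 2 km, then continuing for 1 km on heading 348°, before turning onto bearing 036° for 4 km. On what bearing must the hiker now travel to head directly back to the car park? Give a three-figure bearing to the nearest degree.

Leg 1 (S60°W, 2 km): east 2 sin 240° = -1.73, north 2 cos 240° = -1.00
Leg 2 (348°, 1 km): east 1 sin 348° = -0.21, north 1 cos 348° = 0.98
Leg 3 (036°, 4 km): east 4 sin 36° = 2.35, north 4 cos 36° = 3.24
Net displacement: 0.41 east, 3.21 north. Direction back to start is (-0.41, -3.21): bearing = atan2(-0.41, -3.21) mod 360° = 187.29° ≈ 187°.

187°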